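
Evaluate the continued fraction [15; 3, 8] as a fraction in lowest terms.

Using pₖ = aₖpₖ₋₁ + pₖ₋₂ and qₖ = aₖqₖ₋₁ + qₖ₋₂:
  k=0: a=15, p=15, q=1
  k=1: a=3, p=46, q=3
  k=2: a=8, p=383, q=25

383/25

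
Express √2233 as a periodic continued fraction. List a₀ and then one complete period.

a₀ = ⌊√2233⌋ = 47.
With m₀=0, d₀=1 and mₖ₊₁ = dₖaₖ − mₖ, dₖ₊₁ = (n − mₖ₊₁²)/dₖ, aₖ₊₁ = ⌊(a₀+mₖ₊₁)/dₖ₊₁⌋:
  k=1: m=47, d=24, a=3
  k=2: m=25, d=67, a=1
  k=3: m=42, d=7, a=12
  k=4: m=42, d=67, a=1
  k=5: m=25, d=24, a=3
  k=6: m=47, d=1, a=94
d=1 and a=2a₀=94 at k=6, so the next step gives (m, d) = (47, 24) again — its k=1 value — and the period has length 6.

[47; 3, 1, 12, 1, 3, 94]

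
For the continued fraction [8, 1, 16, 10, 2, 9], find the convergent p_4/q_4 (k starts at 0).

Using pₖ = aₖpₖ₋₁ + pₖ₋₂, qₖ = aₖqₖ₋₁ + qₖ₋₂ (with p₋₁=1, p₋₂=0, q₋₁=0, q₋₂=1):
  k=0: a=8, p=8, q=1
  k=1: a=1, p=9, q=1
  k=2: a=16, p=152, q=17
  k=3: a=10, p=1529, q=171
  k=4: a=2, p=3210, q=359

3210/359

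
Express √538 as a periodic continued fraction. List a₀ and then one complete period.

a₀ = ⌊√538⌋ = 23.

[23; 5, 7, 1, 1, 7, 5, 46]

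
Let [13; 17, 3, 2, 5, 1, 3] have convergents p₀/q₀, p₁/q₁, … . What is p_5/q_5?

10159/778

Using pₖ = aₖpₖ₋₁ + pₖ₋₂, qₖ = aₖqₖ₋₁ + qₖ₋₂ (with p₋₁=1, p₋₂=0, q₋₁=0, q₋₂=1):
  k=0: a=13, p=13, q=1
  k=1: a=17, p=222, q=17
  k=2: a=3, p=679, q=52
  k=3: a=2, p=1580, q=121
  k=4: a=5, p=8579, q=657
  k=5: a=1, p=10159, q=778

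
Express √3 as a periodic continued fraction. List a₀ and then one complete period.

[1; 1, 2]

a₀ = ⌊√3⌋ = 1.
With m₀=0, d₀=1 and mₖ₊₁ = dₖaₖ − mₖ, dₖ₊₁ = (n − mₖ₊₁²)/dₖ, aₖ₊₁ = ⌊(a₀+mₖ₊₁)/dₖ₊₁⌋:
  k=1: m=1, d=2, a=1
  k=2: m=1, d=1, a=2
d=1 and a=2a₀=2 at k=2, so the next step gives (m, d) = (1, 2) again — its k=1 value — and the period has length 2.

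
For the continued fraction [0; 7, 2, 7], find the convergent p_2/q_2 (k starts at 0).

2/15

Using pₖ = aₖpₖ₋₁ + pₖ₋₂, qₖ = aₖqₖ₋₁ + qₖ₋₂ (with p₋₁=1, p₋₂=0, q₋₁=0, q₋₂=1):
  k=0: a=0, p=0, q=1
  k=1: a=7, p=1, q=7
  k=2: a=2, p=2, q=15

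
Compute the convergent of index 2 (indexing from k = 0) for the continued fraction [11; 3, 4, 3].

Using pₖ = aₖpₖ₋₁ + pₖ₋₂, qₖ = aₖqₖ₋₁ + qₖ₋₂ (with p₋₁=1, p₋₂=0, q₋₁=0, q₋₂=1):
  k=0: a=11, p=11, q=1
  k=1: a=3, p=34, q=3
  k=2: a=4, p=147, q=13

147/13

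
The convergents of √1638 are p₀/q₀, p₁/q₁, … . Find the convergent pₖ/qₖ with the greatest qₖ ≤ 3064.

117248/2897

√1638 = [40; 2, 8, 2, 80, …] (period length 4).
Convergents:
  p_0/q_0 = 40/1
  p_1/q_1 = 81/2
  p_2/q_2 = 688/17
  p_3/q_3 = 1457/36
  p_4/q_4 = 117248/2897
  p_5/q_5 = 235953/5830
q_4 = 2897 ≤ 3064 < 5830 = q_5, so the answer is 117248/2897.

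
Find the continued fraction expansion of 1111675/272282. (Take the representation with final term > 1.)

1111675 = 4×272282 + 22547
272282 = 12×22547 + 1718
22547 = 13×1718 + 213
1718 = 8×213 + 14
213 = 15×14 + 3
14 = 4×3 + 2
3 = 1×2 + 1
2 = 2×1 + 0  (stop)
So 1111675/272282 = [4; 12, 13, 8, 15, 4, 1, 2].

[4; 12, 13, 8, 15, 4, 1, 2]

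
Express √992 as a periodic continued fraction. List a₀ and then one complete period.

a₀ = ⌊√992⌋ = 31.
With m₀=0, d₀=1 and mₖ₊₁ = dₖaₖ − mₖ, dₖ₊₁ = (n − mₖ₊₁²)/dₖ, aₖ₊₁ = ⌊(a₀+mₖ₊₁)/dₖ₊₁⌋:
  k=1: m=31, d=31, a=2
  k=2: m=31, d=1, a=62
d=1 and a=2a₀=62 at k=2, so the next step gives (m, d) = (31, 31) again — its k=1 value — and the period has length 2.

[31; 2, 62]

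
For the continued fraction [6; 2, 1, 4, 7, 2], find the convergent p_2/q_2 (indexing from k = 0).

Using pₖ = aₖpₖ₋₁ + pₖ₋₂, qₖ = aₖqₖ₋₁ + qₖ₋₂ (with p₋₁=1, p₋₂=0, q₋₁=0, q₋₂=1):
  k=0: a=6, p=6, q=1
  k=1: a=2, p=13, q=2
  k=2: a=1, p=19, q=3

19/3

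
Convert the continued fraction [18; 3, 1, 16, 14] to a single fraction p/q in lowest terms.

17195/942

Using pₖ = aₖpₖ₋₁ + pₖ₋₂ and qₖ = aₖqₖ₋₁ + qₖ₋₂:
  k=0: a=18, p=18, q=1
  k=1: a=3, p=55, q=3
  k=2: a=1, p=73, q=4
  k=3: a=16, p=1223, q=67
  k=4: a=14, p=17195, q=942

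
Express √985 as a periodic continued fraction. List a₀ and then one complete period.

[31; 2, 1, 1, 2, 62]

a₀ = ⌊√985⌋ = 31.
With m₀=0, d₀=1 and mₖ₊₁ = dₖaₖ − mₖ, dₖ₊₁ = (n − mₖ₊₁²)/dₖ, aₖ₊₁ = ⌊(a₀+mₖ₊₁)/dₖ₊₁⌋:
  k=1: m=31, d=24, a=2
  k=2: m=17, d=29, a=1
  k=3: m=12, d=29, a=1
  k=4: m=17, d=24, a=2
  k=5: m=31, d=1, a=62
d=1 and a=2a₀=62 at k=5, so the next step gives (m, d) = (31, 24) again — its k=1 value — and the period has length 5.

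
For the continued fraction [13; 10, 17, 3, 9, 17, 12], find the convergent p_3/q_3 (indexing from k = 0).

6851/523

Using pₖ = aₖpₖ₋₁ + pₖ₋₂, qₖ = aₖqₖ₋₁ + qₖ₋₂ (with p₋₁=1, p₋₂=0, q₋₁=0, q₋₂=1):
  k=0: a=13, p=13, q=1
  k=1: a=10, p=131, q=10
  k=2: a=17, p=2240, q=171
  k=3: a=3, p=6851, q=523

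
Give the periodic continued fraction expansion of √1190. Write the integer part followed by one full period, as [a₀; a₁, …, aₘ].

a₀ = ⌊√1190⌋ = 34.
With m₀=0, d₀=1 and mₖ₊₁ = dₖaₖ − mₖ, dₖ₊₁ = (n − mₖ₊₁²)/dₖ, aₖ₊₁ = ⌊(a₀+mₖ₊₁)/dₖ₊₁⌋:
  k=1: m=34, d=34, a=2
  k=2: m=34, d=1, a=68
d=1 and a=2a₀=68 at k=2, so the next step gives (m, d) = (34, 34) again — its k=1 value — and the period has length 2.

[34; 2, 68]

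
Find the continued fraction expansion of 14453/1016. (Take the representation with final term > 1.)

[14; 4, 2, 3, 2, 4, 3]

14453 = 14*1016 + 229
1016 = 4*229 + 100
229 = 2*100 + 29
100 = 3*29 + 13
29 = 2*13 + 3
13 = 4*3 + 1
3 = 3*1 + 0  (stop)
So 14453/1016 = [14; 4, 2, 3, 2, 4, 3].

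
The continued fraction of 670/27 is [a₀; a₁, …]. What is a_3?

670 = 24·27 + 22   →  a_0 = 24
27 = 1·22 + 5   →  a_1 = 1
22 = 4·5 + 2   →  a_2 = 4
5 = 2·2 + 1   →  a_3 = 2

2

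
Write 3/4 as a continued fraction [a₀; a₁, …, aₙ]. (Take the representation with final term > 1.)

3 = 0×4 + 3
4 = 1×3 + 1
3 = 3×1 + 0  (stop)
So 3/4 = [0; 1, 3].

[0; 1, 3]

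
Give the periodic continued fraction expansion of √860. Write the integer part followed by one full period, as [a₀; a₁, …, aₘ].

[29; 3, 14, 3, 58]

a₀ = ⌊√860⌋ = 29.
With m₀=0, d₀=1 and mₖ₊₁ = dₖaₖ − mₖ, dₖ₊₁ = (n − mₖ₊₁²)/dₖ, aₖ₊₁ = ⌊(a₀+mₖ₊₁)/dₖ₊₁⌋:
  k=1: m=29, d=19, a=3
  k=2: m=28, d=4, a=14
  k=3: m=28, d=19, a=3
  k=4: m=29, d=1, a=58
d=1 and a=2a₀=58 at k=4, so the next step gives (m, d) = (29, 19) again — its k=1 value — and the period has length 4.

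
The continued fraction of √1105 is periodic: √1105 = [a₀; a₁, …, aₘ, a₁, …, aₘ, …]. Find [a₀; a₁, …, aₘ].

a₀ = ⌊√1105⌋ = 33.
With m₀=0, d₀=1 and mₖ₊₁ = dₖaₖ − mₖ, dₖ₊₁ = (n − mₖ₊₁²)/dₖ, aₖ₊₁ = ⌊(a₀+mₖ₊₁)/dₖ₊₁⌋:
  k=1: m=33, d=16, a=4
  k=2: m=31, d=9, a=7
  k=3: m=32, d=9, a=7
  k=4: m=31, d=16, a=4
  k=5: m=33, d=1, a=66
d=1 and a=2a₀=66 at k=5, so the next step gives (m, d) = (33, 16) again — its k=1 value — and the period has length 5.

[33; 4, 7, 7, 4, 66]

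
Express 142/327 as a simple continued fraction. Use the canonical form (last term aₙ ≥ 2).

[0; 2, 3, 3, 3, 4]

142 = 0·327 + 142
327 = 2·142 + 43
142 = 3·43 + 13
43 = 3·13 + 4
13 = 3·4 + 1
4 = 4·1 + 0  (stop)
So 142/327 = [0; 2, 3, 3, 3, 4].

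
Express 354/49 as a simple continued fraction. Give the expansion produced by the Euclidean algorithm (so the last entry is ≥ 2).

354 = 7·49 + 11
49 = 4·11 + 5
11 = 2·5 + 1
5 = 5·1 + 0  (stop)
So 354/49 = [7; 4, 2, 5].

[7; 4, 2, 5]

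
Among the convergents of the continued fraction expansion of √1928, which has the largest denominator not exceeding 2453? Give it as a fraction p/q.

√1928 = [43; 1, 9, 1, 86, …] (period length 4).
Convergents:
  p_0/q_0 = 43/1
  p_1/q_1 = 44/1
  p_2/q_2 = 439/10
  p_3/q_3 = 483/11
  p_4/q_4 = 41977/956
  p_5/q_5 = 42460/967
  p_6/q_6 = 424117/9659
q_5 = 967 ≤ 2453 < 9659 = q_6, so the answer is 42460/967.

42460/967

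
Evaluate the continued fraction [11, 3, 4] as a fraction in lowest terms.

Using pₖ = aₖpₖ₋₁ + pₖ₋₂ and qₖ = aₖqₖ₋₁ + qₖ₋₂:
  k=0: a=11, p=11, q=1
  k=1: a=3, p=34, q=3
  k=2: a=4, p=147, q=13

147/13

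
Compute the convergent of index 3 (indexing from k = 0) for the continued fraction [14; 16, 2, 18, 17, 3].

8577/610

Using pₖ = aₖpₖ₋₁ + pₖ₋₂, qₖ = aₖqₖ₋₁ + qₖ₋₂ (with p₋₁=1, p₋₂=0, q₋₁=0, q₋₂=1):
  k=0: a=14, p=14, q=1
  k=1: a=16, p=225, q=16
  k=2: a=2, p=464, q=33
  k=3: a=18, p=8577, q=610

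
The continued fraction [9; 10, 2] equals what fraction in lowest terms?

Using pₖ = aₖpₖ₋₁ + pₖ₋₂ and qₖ = aₖqₖ₋₁ + qₖ₋₂:
  k=0: a=9, p=9, q=1
  k=1: a=10, p=91, q=10
  k=2: a=2, p=191, q=21

191/21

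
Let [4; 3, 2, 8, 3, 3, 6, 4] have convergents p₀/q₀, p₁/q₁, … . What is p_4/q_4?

Using pₖ = aₖpₖ₋₁ + pₖ₋₂, qₖ = aₖqₖ₋₁ + qₖ₋₂ (with p₋₁=1, p₋₂=0, q₋₁=0, q₋₂=1):
  k=0: a=4, p=4, q=1
  k=1: a=3, p=13, q=3
  k=2: a=2, p=30, q=7
  k=3: a=8, p=253, q=59
  k=4: a=3, p=789, q=184

789/184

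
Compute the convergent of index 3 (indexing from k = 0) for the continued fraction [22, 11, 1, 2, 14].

Using pₖ = aₖpₖ₋₁ + pₖ₋₂, qₖ = aₖqₖ₋₁ + qₖ₋₂ (with p₋₁=1, p₋₂=0, q₋₁=0, q₋₂=1):
  k=0: a=22, p=22, q=1
  k=1: a=11, p=243, q=11
  k=2: a=1, p=265, q=12
  k=3: a=2, p=773, q=35

773/35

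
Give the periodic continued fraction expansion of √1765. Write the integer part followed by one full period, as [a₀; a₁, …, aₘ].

[42; 84]

a₀ = ⌊√1765⌋ = 42.
With m₀=0, d₀=1 and mₖ₊₁ = dₖaₖ − mₖ, dₖ₊₁ = (n − mₖ₊₁²)/dₖ, aₖ₊₁ = ⌊(a₀+mₖ₊₁)/dₖ₊₁⌋:
  k=1: m=42, d=1, a=84
d=1 and a=2a₀=84 at k=1, so the next step gives (m, d) = (42, 1) again — its k=1 value — and the period has length 1.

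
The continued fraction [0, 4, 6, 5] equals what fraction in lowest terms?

31/129

Fold from the inside: start with 5/1.
  6 + 1/5 = 31/5
  4 + 5/31 = 129/31
  0 + 31/129 = 31/129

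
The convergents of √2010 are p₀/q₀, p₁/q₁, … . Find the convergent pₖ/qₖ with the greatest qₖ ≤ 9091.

√2010 = [44; 1, 4, 1, 88, …] (period length 4).
Convergents:
  p_0/q_0 = 44/1
  p_1/q_1 = 45/1
  p_2/q_2 = 224/5
  p_3/q_3 = 269/6
  p_4/q_4 = 23896/533
  p_5/q_5 = 24165/539
  p_6/q_6 = 120556/2689
  p_7/q_7 = 144721/3228
  p_8/q_8 = 12856004/286753
q_7 = 3228 ≤ 9091 < 286753 = q_8, so the answer is 144721/3228.

144721/3228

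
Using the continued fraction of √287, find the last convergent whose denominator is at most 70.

288/17

√287 = [16; 1, 15, 1, 32, …] (period length 4).
Convergents:
  p_0/q_0 = 16/1
  p_1/q_1 = 17/1
  p_2/q_2 = 271/16
  p_3/q_3 = 288/17
  p_4/q_4 = 9487/560
q_3 = 17 ≤ 70 < 560 = q_4, so the answer is 288/17.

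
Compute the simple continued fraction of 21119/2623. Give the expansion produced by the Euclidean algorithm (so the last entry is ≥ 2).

[8; 19, 2, 3, 19]

21119 = 8·2623 + 135
2623 = 19·135 + 58
135 = 2·58 + 19
58 = 3·19 + 1
19 = 19·1 + 0  (stop)
So 21119/2623 = [8; 19, 2, 3, 19].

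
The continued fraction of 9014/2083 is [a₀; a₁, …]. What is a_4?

9014 = 4·2083 + 682   →  a_0 = 4
2083 = 3·682 + 37   →  a_1 = 3
682 = 18·37 + 16   →  a_2 = 18
37 = 2·16 + 5   →  a_3 = 2
16 = 3·5 + 1   →  a_4 = 3

3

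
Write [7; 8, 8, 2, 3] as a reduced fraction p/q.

Using pₖ = aₖpₖ₋₁ + pₖ₋₂ and qₖ = aₖqₖ₋₁ + qₖ₋₂:
  k=0: a=7, p=7, q=1
  k=1: a=8, p=57, q=8
  k=2: a=8, p=463, q=65
  k=3: a=2, p=983, q=138
  k=4: a=3, p=3412, q=479

3412/479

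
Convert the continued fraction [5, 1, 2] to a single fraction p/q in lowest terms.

17/3

Fold from the inside: start with 2/1.
  1 + 1/2 = 3/2
  5 + 2/3 = 17/3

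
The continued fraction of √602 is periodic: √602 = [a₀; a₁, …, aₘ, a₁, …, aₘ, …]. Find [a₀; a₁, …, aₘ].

a₀ = ⌊√602⌋ = 24.
With m₀=0, d₀=1 and mₖ₊₁ = dₖaₖ − mₖ, dₖ₊₁ = (n − mₖ₊₁²)/dₖ, aₖ₊₁ = ⌊(a₀+mₖ₊₁)/dₖ₊₁⌋:
  k=1: m=24, d=26, a=1
  k=2: m=2, d=23, a=1
  k=3: m=21, d=7, a=6
  k=4: m=21, d=23, a=1
  k=5: m=2, d=26, a=1
  k=6: m=24, d=1, a=48
d=1 and a=2a₀=48 at k=6, so the next step gives (m, d) = (24, 26) again — its k=1 value — and the period has length 6.

[24; 1, 1, 6, 1, 1, 48]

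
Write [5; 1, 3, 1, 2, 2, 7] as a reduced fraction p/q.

Fold from the inside: start with 7/1.
  2 + 1/7 = 15/7
  2 + 7/15 = 37/15
  1 + 15/37 = 52/37
  3 + 37/52 = 193/52
  1 + 52/193 = 245/193
  5 + 193/245 = 1418/245

1418/245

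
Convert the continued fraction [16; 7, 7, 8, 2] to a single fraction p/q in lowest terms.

13945/864

Fold from the inside: start with 2/1.
  8 + 1/2 = 17/2
  7 + 2/17 = 121/17
  7 + 17/121 = 864/121
  16 + 121/864 = 13945/864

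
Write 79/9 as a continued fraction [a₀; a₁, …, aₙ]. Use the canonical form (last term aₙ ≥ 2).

79 = 8×9 + 7
9 = 1×7 + 2
7 = 3×2 + 1
2 = 2×1 + 0  (stop)
So 79/9 = [8; 1, 3, 2].

[8; 1, 3, 2]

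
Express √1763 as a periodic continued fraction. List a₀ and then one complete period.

[41; 1, 82]

a₀ = ⌊√1763⌋ = 41.
With m₀=0, d₀=1 and mₖ₊₁ = dₖaₖ − mₖ, dₖ₊₁ = (n − mₖ₊₁²)/dₖ, aₖ₊₁ = ⌊(a₀+mₖ₊₁)/dₖ₊₁⌋:
  k=1: m=41, d=82, a=1
  k=2: m=41, d=1, a=82
d=1 and a=2a₀=82 at k=2, so the next step gives (m, d) = (41, 82) again — its k=1 value — and the period has length 2.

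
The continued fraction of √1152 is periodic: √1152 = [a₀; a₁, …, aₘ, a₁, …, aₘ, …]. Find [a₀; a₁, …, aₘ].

[33; 1, 15, 1, 66]

a₀ = ⌊√1152⌋ = 33.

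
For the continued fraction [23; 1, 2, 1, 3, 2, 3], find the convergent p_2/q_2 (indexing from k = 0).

71/3

Using pₖ = aₖpₖ₋₁ + pₖ₋₂, qₖ = aₖqₖ₋₁ + qₖ₋₂ (with p₋₁=1, p₋₂=0, q₋₁=0, q₋₂=1):
  k=0: a=23, p=23, q=1
  k=1: a=1, p=24, q=1
  k=2: a=2, p=71, q=3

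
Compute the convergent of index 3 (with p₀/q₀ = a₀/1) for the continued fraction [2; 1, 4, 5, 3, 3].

Using pₖ = aₖpₖ₋₁ + pₖ₋₂, qₖ = aₖqₖ₋₁ + qₖ₋₂ (with p₋₁=1, p₋₂=0, q₋₁=0, q₋₂=1):
  k=0: a=2, p=2, q=1
  k=1: a=1, p=3, q=1
  k=2: a=4, p=14, q=5
  k=3: a=5, p=73, q=26

73/26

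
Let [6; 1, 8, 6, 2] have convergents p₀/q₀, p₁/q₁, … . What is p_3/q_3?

Using pₖ = aₖpₖ₋₁ + pₖ₋₂, qₖ = aₖqₖ₋₁ + qₖ₋₂ (with p₋₁=1, p₋₂=0, q₋₁=0, q₋₂=1):
  k=0: a=6, p=6, q=1
  k=1: a=1, p=7, q=1
  k=2: a=8, p=62, q=9
  k=3: a=6, p=379, q=55

379/55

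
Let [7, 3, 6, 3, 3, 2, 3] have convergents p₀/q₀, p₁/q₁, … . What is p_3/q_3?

439/60

Using pₖ = aₖpₖ₋₁ + pₖ₋₂, qₖ = aₖqₖ₋₁ + qₖ₋₂ (with p₋₁=1, p₋₂=0, q₋₁=0, q₋₂=1):
  k=0: a=7, p=7, q=1
  k=1: a=3, p=22, q=3
  k=2: a=6, p=139, q=19
  k=3: a=3, p=439, q=60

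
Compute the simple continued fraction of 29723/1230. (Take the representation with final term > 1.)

29723 = 24*1230 + 203
1230 = 6*203 + 12
203 = 16*12 + 11
12 = 1*11 + 1
11 = 11*1 + 0  (stop)
So 29723/1230 = [24; 6, 16, 1, 11].

[24; 6, 16, 1, 11]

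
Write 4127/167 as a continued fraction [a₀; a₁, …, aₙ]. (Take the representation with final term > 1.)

[24; 1, 2, 2, 11, 2]

4127 = 24*167 + 119
167 = 1*119 + 48
119 = 2*48 + 23
48 = 2*23 + 2
23 = 11*2 + 1
2 = 2*1 + 0  (stop)
So 4127/167 = [24; 1, 2, 2, 11, 2].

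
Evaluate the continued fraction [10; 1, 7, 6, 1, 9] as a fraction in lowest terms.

Fold from the inside: start with 9/1.
  1 + 1/9 = 10/9
  6 + 9/10 = 69/10
  7 + 10/69 = 493/69
  1 + 69/493 = 562/493
  10 + 493/562 = 6113/562

6113/562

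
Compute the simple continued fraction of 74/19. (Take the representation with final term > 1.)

[3; 1, 8, 2]

74 = 3*19 + 17
19 = 1*17 + 2
17 = 8*2 + 1
2 = 2*1 + 0  (stop)
So 74/19 = [3; 1, 8, 2].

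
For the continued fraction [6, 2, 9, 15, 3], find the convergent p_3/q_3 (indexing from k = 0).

1858/287

Using pₖ = aₖpₖ₋₁ + pₖ₋₂, qₖ = aₖqₖ₋₁ + qₖ₋₂ (with p₋₁=1, p₋₂=0, q₋₁=0, q₋₂=1):
  k=0: a=6, p=6, q=1
  k=1: a=2, p=13, q=2
  k=2: a=9, p=123, q=19
  k=3: a=15, p=1858, q=287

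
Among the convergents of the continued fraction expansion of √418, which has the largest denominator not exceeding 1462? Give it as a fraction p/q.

√418 = [20; 2, 4, 20, 4, 2, 40, …] (period length 6).
Convergents:
  p_0/q_0 = 20/1
  p_1/q_1 = 41/2
  p_2/q_2 = 184/9
  p_3/q_3 = 3721/182
  p_4/q_4 = 15068/737
  p_5/q_5 = 33857/1656
q_4 = 737 ≤ 1462 < 1656 = q_5, so the answer is 15068/737.

15068/737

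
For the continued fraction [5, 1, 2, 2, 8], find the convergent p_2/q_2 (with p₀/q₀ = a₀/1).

Using pₖ = aₖpₖ₋₁ + pₖ₋₂, qₖ = aₖqₖ₋₁ + qₖ₋₂ (with p₋₁=1, p₋₂=0, q₋₁=0, q₋₂=1):
  k=0: a=5, p=5, q=1
  k=1: a=1, p=6, q=1
  k=2: a=2, p=17, q=3

17/3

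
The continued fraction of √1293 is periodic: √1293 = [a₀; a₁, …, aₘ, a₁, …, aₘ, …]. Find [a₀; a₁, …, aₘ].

a₀ = ⌊√1293⌋ = 35.
With m₀=0, d₀=1 and mₖ₊₁ = dₖaₖ − mₖ, dₖ₊₁ = (n − mₖ₊₁²)/dₖ, aₖ₊₁ = ⌊(a₀+mₖ₊₁)/dₖ₊₁⌋:
  k=1: m=35, d=68, a=1
  k=2: m=33, d=3, a=22
  k=3: m=33, d=68, a=1
  k=4: m=35, d=1, a=70
d=1 and a=2a₀=70 at k=4, so the next step gives (m, d) = (35, 68) again — its k=1 value — and the period has length 4.

[35; 1, 22, 1, 70]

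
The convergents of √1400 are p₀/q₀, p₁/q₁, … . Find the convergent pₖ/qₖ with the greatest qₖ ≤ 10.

√1400 = [37; 2, 2, 2, 74, …] (period length 4).
Convergents:
  p_0/q_0 = 37/1
  p_1/q_1 = 75/2
  p_2/q_2 = 187/5
  p_3/q_3 = 449/12
q_2 = 5 ≤ 10 < 12 = q_3, so the answer is 187/5.

187/5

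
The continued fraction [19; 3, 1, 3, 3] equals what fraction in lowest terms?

Fold from the inside: start with 3/1.
  3 + 1/3 = 10/3
  1 + 3/10 = 13/10
  3 + 10/13 = 49/13
  19 + 13/49 = 944/49

944/49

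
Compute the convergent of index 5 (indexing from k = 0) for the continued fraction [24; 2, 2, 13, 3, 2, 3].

Using pₖ = aₖpₖ₋₁ + pₖ₋₂, qₖ = aₖqₖ₋₁ + qₖ₋₂ (with p₋₁=1, p₋₂=0, q₋₁=0, q₋₂=1):
  k=0: a=24, p=24, q=1
  k=1: a=2, p=49, q=2
  k=2: a=2, p=122, q=5
  k=3: a=13, p=1635, q=67
  k=4: a=3, p=5027, q=206
  k=5: a=2, p=11689, q=479

11689/479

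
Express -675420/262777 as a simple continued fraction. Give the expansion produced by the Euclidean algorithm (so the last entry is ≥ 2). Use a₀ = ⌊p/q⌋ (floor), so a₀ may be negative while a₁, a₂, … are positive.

-675420 = -3·262777 + 112911
262777 = 2·112911 + 36955
112911 = 3·36955 + 2046
36955 = 18·2046 + 127
2046 = 16·127 + 14
127 = 9·14 + 1
14 = 14·1 + 0  (stop)
So -675420/262777 = [-3; 2, 3, 18, 16, 9, 14].

[-3; 2, 3, 18, 16, 9, 14]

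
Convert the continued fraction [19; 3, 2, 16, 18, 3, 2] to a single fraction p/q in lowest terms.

Fold from the inside: start with 2/1.
  3 + 1/2 = 7/2
  18 + 2/7 = 128/7
  16 + 7/128 = 2055/128
  2 + 128/2055 = 4238/2055
  3 + 2055/4238 = 14769/4238
  19 + 4238/14769 = 284849/14769

284849/14769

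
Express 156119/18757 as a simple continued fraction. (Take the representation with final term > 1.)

156119 = 8·18757 + 6063
18757 = 3·6063 + 568
6063 = 10·568 + 383
568 = 1·383 + 185
383 = 2·185 + 13
185 = 14·13 + 3
13 = 4·3 + 1
3 = 3·1 + 0  (stop)
So 156119/18757 = [8; 3, 10, 1, 2, 14, 4, 3].

[8; 3, 10, 1, 2, 14, 4, 3]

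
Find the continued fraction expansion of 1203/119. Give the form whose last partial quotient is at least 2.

[10; 9, 6, 2]

1203 = 10*119 + 13
119 = 9*13 + 2
13 = 6*2 + 1
2 = 2*1 + 0  (stop)
So 1203/119 = [10; 9, 6, 2].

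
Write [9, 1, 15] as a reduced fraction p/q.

159/16

Fold from the inside: start with 15/1.
  1 + 1/15 = 16/15
  9 + 15/16 = 159/16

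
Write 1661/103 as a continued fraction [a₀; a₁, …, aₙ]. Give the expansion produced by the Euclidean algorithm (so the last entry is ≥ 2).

1661 = 16×103 + 13
103 = 7×13 + 12
13 = 1×12 + 1
12 = 12×1 + 0  (stop)
So 1661/103 = [16; 7, 1, 12].

[16; 7, 1, 12]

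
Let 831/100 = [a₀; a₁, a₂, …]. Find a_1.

3

831 = 8·100 + 31   →  a_0 = 8
100 = 3·31 + 7   →  a_1 = 3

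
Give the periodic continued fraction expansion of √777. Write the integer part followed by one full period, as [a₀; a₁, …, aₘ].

[27; 1, 6, 1, 54]

a₀ = ⌊√777⌋ = 27.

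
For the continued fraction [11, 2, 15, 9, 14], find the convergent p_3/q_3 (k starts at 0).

Using pₖ = aₖpₖ₋₁ + pₖ₋₂, qₖ = aₖqₖ₋₁ + qₖ₋₂ (with p₋₁=1, p₋₂=0, q₋₁=0, q₋₂=1):
  k=0: a=11, p=11, q=1
  k=1: a=2, p=23, q=2
  k=2: a=15, p=356, q=31
  k=3: a=9, p=3227, q=281

3227/281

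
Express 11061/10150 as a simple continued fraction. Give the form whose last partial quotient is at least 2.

11061 = 1×10150 + 911
10150 = 11×911 + 129
911 = 7×129 + 8
129 = 16×8 + 1
8 = 8×1 + 0  (stop)
So 11061/10150 = [1; 11, 7, 16, 8].

[1; 11, 7, 16, 8]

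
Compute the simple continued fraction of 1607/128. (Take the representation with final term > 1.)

[12; 1, 1, 4, 14]

1607 = 12×128 + 71
128 = 1×71 + 57
71 = 1×57 + 14
57 = 4×14 + 1
14 = 14×1 + 0  (stop)
So 1607/128 = [12; 1, 1, 4, 14].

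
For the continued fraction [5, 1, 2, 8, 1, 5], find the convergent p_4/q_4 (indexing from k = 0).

Using pₖ = aₖpₖ₋₁ + pₖ₋₂, qₖ = aₖqₖ₋₁ + qₖ₋₂ (with p₋₁=1, p₋₂=0, q₋₁=0, q₋₂=1):
  k=0: a=5, p=5, q=1
  k=1: a=1, p=6, q=1
  k=2: a=2, p=17, q=3
  k=3: a=8, p=142, q=25
  k=4: a=1, p=159, q=28

159/28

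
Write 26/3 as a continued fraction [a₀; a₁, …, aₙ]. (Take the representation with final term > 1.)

[8; 1, 2]

26 = 8×3 + 2
3 = 1×2 + 1
2 = 2×1 + 0  (stop)
So 26/3 = [8; 1, 2].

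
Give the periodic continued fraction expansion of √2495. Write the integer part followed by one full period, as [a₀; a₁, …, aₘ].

a₀ = ⌊√2495⌋ = 49.
With m₀=0, d₀=1 and mₖ₊₁ = dₖaₖ − mₖ, dₖ₊₁ = (n − mₖ₊₁²)/dₖ, aₖ₊₁ = ⌊(a₀+mₖ₊₁)/dₖ₊₁⌋:
  k=1: m=49, d=94, a=1
  k=2: m=45, d=5, a=18
  k=3: m=45, d=94, a=1
  k=4: m=49, d=1, a=98
d=1 and a=2a₀=98 at k=4, so the next step gives (m, d) = (49, 94) again — its k=1 value — and the period has length 4.

[49; 1, 18, 1, 98]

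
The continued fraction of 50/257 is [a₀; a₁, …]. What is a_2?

7

50 = 0·257 + 50   →  a_0 = 0
257 = 5·50 + 7   →  a_1 = 5
50 = 7·7 + 1   →  a_2 = 7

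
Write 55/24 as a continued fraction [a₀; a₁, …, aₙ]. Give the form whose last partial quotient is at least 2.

55 = 2*24 + 7
24 = 3*7 + 3
7 = 2*3 + 1
3 = 3*1 + 0  (stop)
So 55/24 = [2; 3, 2, 3].

[2; 3, 2, 3]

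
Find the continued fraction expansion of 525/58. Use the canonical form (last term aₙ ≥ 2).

525 = 9*58 + 3
58 = 19*3 + 1
3 = 3*1 + 0  (stop)
So 525/58 = [9; 19, 3].

[9; 19, 3]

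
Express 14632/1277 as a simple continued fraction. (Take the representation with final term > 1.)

14632 = 11*1277 + 585
1277 = 2*585 + 107
585 = 5*107 + 50
107 = 2*50 + 7
50 = 7*7 + 1
7 = 7*1 + 0  (stop)
So 14632/1277 = [11; 2, 5, 2, 7, 7].

[11; 2, 5, 2, 7, 7]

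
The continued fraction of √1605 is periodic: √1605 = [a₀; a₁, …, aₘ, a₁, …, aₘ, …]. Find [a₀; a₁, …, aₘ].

[40; 16, 80]

a₀ = ⌊√1605⌋ = 40.
With m₀=0, d₀=1 and mₖ₊₁ = dₖaₖ − mₖ, dₖ₊₁ = (n − mₖ₊₁²)/dₖ, aₖ₊₁ = ⌊(a₀+mₖ₊₁)/dₖ₊₁⌋:
  k=1: m=40, d=5, a=16
  k=2: m=40, d=1, a=80
d=1 and a=2a₀=80 at k=2, so the next step gives (m, d) = (40, 5) again — its k=1 value — and the period has length 2.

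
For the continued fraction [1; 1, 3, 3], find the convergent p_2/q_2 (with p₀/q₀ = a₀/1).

Using pₖ = aₖpₖ₋₁ + pₖ₋₂, qₖ = aₖqₖ₋₁ + qₖ₋₂ (with p₋₁=1, p₋₂=0, q₋₁=0, q₋₂=1):
  k=0: a=1, p=1, q=1
  k=1: a=1, p=2, q=1
  k=2: a=3, p=7, q=4

7/4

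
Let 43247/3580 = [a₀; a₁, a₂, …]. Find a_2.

2

43247 = 12·3580 + 287   →  a_0 = 12
3580 = 12·287 + 136   →  a_1 = 12
287 = 2·136 + 15   →  a_2 = 2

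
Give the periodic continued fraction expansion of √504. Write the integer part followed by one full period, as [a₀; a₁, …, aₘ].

[22; 2, 4, 2, 44]

a₀ = ⌊√504⌋ = 22.
With m₀=0, d₀=1 and mₖ₊₁ = dₖaₖ − mₖ, dₖ₊₁ = (n − mₖ₊₁²)/dₖ, aₖ₊₁ = ⌊(a₀+mₖ₊₁)/dₖ₊₁⌋:
  k=1: m=22, d=20, a=2
  k=2: m=18, d=9, a=4
  k=3: m=18, d=20, a=2
  k=4: m=22, d=1, a=44
d=1 and a=2a₀=44 at k=4, so the next step gives (m, d) = (22, 20) again — its k=1 value — and the period has length 4.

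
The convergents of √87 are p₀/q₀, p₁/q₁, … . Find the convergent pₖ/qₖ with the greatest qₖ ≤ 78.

513/55

√87 = [9; 3, 18, …] (period length 2).
Convergents:
  p_0/q_0 = 9/1
  p_1/q_1 = 28/3
  p_2/q_2 = 513/55
  p_3/q_3 = 1567/168
q_2 = 55 ≤ 78 < 168 = q_3, so the answer is 513/55.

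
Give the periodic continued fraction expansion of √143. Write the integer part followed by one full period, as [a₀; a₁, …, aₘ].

[11; 1, 22]

a₀ = ⌊√143⌋ = 11.
With m₀=0, d₀=1 and mₖ₊₁ = dₖaₖ − mₖ, dₖ₊₁ = (n − mₖ₊₁²)/dₖ, aₖ₊₁ = ⌊(a₀+mₖ₊₁)/dₖ₊₁⌋:
  k=1: m=11, d=22, a=1
  k=2: m=11, d=1, a=22
d=1 and a=2a₀=22 at k=2, so the next step gives (m, d) = (11, 22) again — its k=1 value — and the period has length 2.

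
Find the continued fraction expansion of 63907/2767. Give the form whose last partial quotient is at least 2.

63907 = 23*2767 + 266
2767 = 10*266 + 107
266 = 2*107 + 52
107 = 2*52 + 3
52 = 17*3 + 1
3 = 3*1 + 0  (stop)
So 63907/2767 = [23; 10, 2, 2, 17, 3].

[23; 10, 2, 2, 17, 3]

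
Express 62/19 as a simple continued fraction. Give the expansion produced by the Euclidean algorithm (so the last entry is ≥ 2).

62 = 3*19 + 5
19 = 3*5 + 4
5 = 1*4 + 1
4 = 4*1 + 0  (stop)
So 62/19 = [3; 3, 1, 4].

[3; 3, 1, 4]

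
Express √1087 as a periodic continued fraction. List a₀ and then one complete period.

a₀ = ⌊√1087⌋ = 32.
With m₀=0, d₀=1 and mₖ₊₁ = dₖaₖ − mₖ, dₖ₊₁ = (n − mₖ₊₁²)/dₖ, aₖ₊₁ = ⌊(a₀+mₖ₊₁)/dₖ₊₁⌋:
  k=1: m=32, d=63, a=1
  k=2: m=31, d=2, a=31
  k=3: m=31, d=63, a=1
  k=4: m=32, d=1, a=64
d=1 and a=2a₀=64 at k=4, so the next step gives (m, d) = (32, 63) again — its k=1 value — and the period has length 4.

[32; 1, 31, 1, 64]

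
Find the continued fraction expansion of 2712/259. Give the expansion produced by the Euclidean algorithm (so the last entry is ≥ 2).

2712 = 10*259 + 122
259 = 2*122 + 15
122 = 8*15 + 2
15 = 7*2 + 1
2 = 2*1 + 0  (stop)
So 2712/259 = [10; 2, 8, 7, 2].

[10; 2, 8, 7, 2]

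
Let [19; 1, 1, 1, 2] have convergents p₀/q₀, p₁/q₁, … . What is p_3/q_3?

Using pₖ = aₖpₖ₋₁ + pₖ₋₂, qₖ = aₖqₖ₋₁ + qₖ₋₂ (with p₋₁=1, p₋₂=0, q₋₁=0, q₋₂=1):
  k=0: a=19, p=19, q=1
  k=1: a=1, p=20, q=1
  k=2: a=1, p=39, q=2
  k=3: a=1, p=59, q=3

59/3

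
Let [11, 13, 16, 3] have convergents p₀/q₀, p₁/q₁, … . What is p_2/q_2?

2315/209

Using pₖ = aₖpₖ₋₁ + pₖ₋₂, qₖ = aₖqₖ₋₁ + qₖ₋₂ (with p₋₁=1, p₋₂=0, q₋₁=0, q₋₂=1):
  k=0: a=11, p=11, q=1
  k=1: a=13, p=144, q=13
  k=2: a=16, p=2315, q=209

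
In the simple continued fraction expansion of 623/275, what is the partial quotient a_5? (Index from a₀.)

623 = 2·275 + 73   →  a_0 = 2
275 = 3·73 + 56   →  a_1 = 3
73 = 1·56 + 17   →  a_2 = 1
56 = 3·17 + 5   →  a_3 = 3
17 = 3·5 + 2   →  a_4 = 3
5 = 2·2 + 1   →  a_5 = 2

2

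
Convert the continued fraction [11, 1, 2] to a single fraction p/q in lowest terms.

35/3

Using pₖ = aₖpₖ₋₁ + pₖ₋₂ and qₖ = aₖqₖ₋₁ + qₖ₋₂:
  k=0: a=11, p=11, q=1
  k=1: a=1, p=12, q=1
  k=2: a=2, p=35, q=3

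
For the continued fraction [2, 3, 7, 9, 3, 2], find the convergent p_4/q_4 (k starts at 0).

Using pₖ = aₖpₖ₋₁ + pₖ₋₂, qₖ = aₖqₖ₋₁ + qₖ₋₂ (with p₋₁=1, p₋₂=0, q₋₁=0, q₋₂=1):
  k=0: a=2, p=2, q=1
  k=1: a=3, p=7, q=3
  k=2: a=7, p=51, q=22
  k=3: a=9, p=466, q=201
  k=4: a=3, p=1449, q=625

1449/625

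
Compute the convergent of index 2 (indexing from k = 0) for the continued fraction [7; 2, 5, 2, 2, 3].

Using pₖ = aₖpₖ₋₁ + pₖ₋₂, qₖ = aₖqₖ₋₁ + qₖ₋₂ (with p₋₁=1, p₋₂=0, q₋₁=0, q₋₂=1):
  k=0: a=7, p=7, q=1
  k=1: a=2, p=15, q=2
  k=2: a=5, p=82, q=11

82/11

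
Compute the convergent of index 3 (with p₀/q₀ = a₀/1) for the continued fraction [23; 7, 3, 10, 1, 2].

Using pₖ = aₖpₖ₋₁ + pₖ₋₂, qₖ = aₖqₖ₋₁ + qₖ₋₂ (with p₋₁=1, p₋₂=0, q₋₁=0, q₋₂=1):
  k=0: a=23, p=23, q=1
  k=1: a=7, p=162, q=7
  k=2: a=3, p=509, q=22
  k=3: a=10, p=5252, q=227

5252/227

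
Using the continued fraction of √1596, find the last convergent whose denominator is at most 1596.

√1596 = [39; 1, 18, 1, 78, …] (period length 4).
Convergents:
  p_0/q_0 = 39/1
  p_1/q_1 = 40/1
  p_2/q_2 = 759/19
  p_3/q_3 = 799/20
  p_4/q_4 = 63081/1579
  p_5/q_5 = 63880/1599
q_4 = 1579 ≤ 1596 < 1599 = q_5, so the answer is 63081/1579.

63081/1579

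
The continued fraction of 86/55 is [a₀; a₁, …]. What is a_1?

1

86 = 1·55 + 31   →  a_0 = 1
55 = 1·31 + 24   →  a_1 = 1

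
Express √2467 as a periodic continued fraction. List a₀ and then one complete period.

[49; 1, 2, 49, 2, 1, 98]

a₀ = ⌊√2467⌋ = 49.
With m₀=0, d₀=1 and mₖ₊₁ = dₖaₖ − mₖ, dₖ₊₁ = (n − mₖ₊₁²)/dₖ, aₖ₊₁ = ⌊(a₀+mₖ₊₁)/dₖ₊₁⌋:
  k=1: m=49, d=66, a=1
  k=2: m=17, d=33, a=2
  k=3: m=49, d=2, a=49
  k=4: m=49, d=33, a=2
  k=5: m=17, d=66, a=1
  k=6: m=49, d=1, a=98
d=1 and a=2a₀=98 at k=6, so the next step gives (m, d) = (49, 66) again — its k=1 value — and the period has length 6.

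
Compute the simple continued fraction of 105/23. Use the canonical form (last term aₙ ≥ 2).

[4; 1, 1, 3, 3]

105 = 4*23 + 13
23 = 1*13 + 10
13 = 1*10 + 3
10 = 3*3 + 1
3 = 3*1 + 0  (stop)
So 105/23 = [4; 1, 1, 3, 3].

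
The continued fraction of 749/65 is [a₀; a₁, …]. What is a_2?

749 = 11·65 + 34   →  a_0 = 11
65 = 1·34 + 31   →  a_1 = 1
34 = 1·31 + 3   →  a_2 = 1

1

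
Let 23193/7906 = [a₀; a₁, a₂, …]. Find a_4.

1

23193 = 2·7906 + 7381   →  a_0 = 2
7906 = 1·7381 + 525   →  a_1 = 1
7381 = 14·525 + 31   →  a_2 = 14
525 = 16·31 + 29   →  a_3 = 16
31 = 1·29 + 2   →  a_4 = 1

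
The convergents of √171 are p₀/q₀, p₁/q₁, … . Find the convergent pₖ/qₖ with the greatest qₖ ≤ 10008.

√171 = [13; 13, 26, …] (period length 2).
Convergents:
  p_0/q_0 = 13/1
  p_1/q_1 = 170/13
  p_2/q_2 = 4433/339
  p_3/q_3 = 57799/4420
  p_4/q_4 = 1507207/115259
q_3 = 4420 ≤ 10008 < 115259 = q_4, so the answer is 57799/4420.

57799/4420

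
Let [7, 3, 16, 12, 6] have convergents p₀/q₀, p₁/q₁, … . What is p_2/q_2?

359/49

Using pₖ = aₖpₖ₋₁ + pₖ₋₂, qₖ = aₖqₖ₋₁ + qₖ₋₂ (with p₋₁=1, p₋₂=0, q₋₁=0, q₋₂=1):
  k=0: a=7, p=7, q=1
  k=1: a=3, p=22, q=3
  k=2: a=16, p=359, q=49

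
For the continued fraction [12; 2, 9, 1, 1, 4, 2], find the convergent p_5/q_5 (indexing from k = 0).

Using pₖ = aₖpₖ₋₁ + pₖ₋₂, qₖ = aₖqₖ₋₁ + qₖ₋₂ (with p₋₁=1, p₋₂=0, q₋₁=0, q₋₂=1):
  k=0: a=12, p=12, q=1
  k=1: a=2, p=25, q=2
  k=2: a=9, p=237, q=19
  k=3: a=1, p=262, q=21
  k=4: a=1, p=499, q=40
  k=5: a=4, p=2258, q=181

2258/181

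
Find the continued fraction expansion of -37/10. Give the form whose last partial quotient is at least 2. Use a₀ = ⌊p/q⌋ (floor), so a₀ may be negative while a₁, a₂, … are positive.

-37 = -4×10 + 3
10 = 3×3 + 1
3 = 3×1 + 0  (stop)
So -37/10 = [-4; 3, 3].

[-4; 3, 3]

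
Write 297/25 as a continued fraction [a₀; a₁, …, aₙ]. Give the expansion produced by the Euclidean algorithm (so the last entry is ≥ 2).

297 = 11·25 + 22
25 = 1·22 + 3
22 = 7·3 + 1
3 = 3·1 + 0  (stop)
So 297/25 = [11; 1, 7, 3].

[11; 1, 7, 3]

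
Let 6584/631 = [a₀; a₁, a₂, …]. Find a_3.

3

6584 = 10·631 + 274   →  a_0 = 10
631 = 2·274 + 83   →  a_1 = 2
274 = 3·83 + 25   →  a_2 = 3
83 = 3·25 + 8   →  a_3 = 3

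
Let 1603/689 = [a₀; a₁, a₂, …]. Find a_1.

1603 = 2·689 + 225   →  a_0 = 2
689 = 3·225 + 14   →  a_1 = 3

3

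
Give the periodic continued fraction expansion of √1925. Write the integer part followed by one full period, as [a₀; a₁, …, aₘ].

[43; 1, 6, 1, 86]

a₀ = ⌊√1925⌋ = 43.
With m₀=0, d₀=1 and mₖ₊₁ = dₖaₖ − mₖ, dₖ₊₁ = (n − mₖ₊₁²)/dₖ, aₖ₊₁ = ⌊(a₀+mₖ₊₁)/dₖ₊₁⌋:
  k=1: m=43, d=76, a=1
  k=2: m=33, d=11, a=6
  k=3: m=33, d=76, a=1
  k=4: m=43, d=1, a=86
d=1 and a=2a₀=86 at k=4, so the next step gives (m, d) = (43, 76) again — its k=1 value — and the period has length 4.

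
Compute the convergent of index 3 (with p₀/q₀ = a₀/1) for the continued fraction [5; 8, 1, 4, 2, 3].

Using pₖ = aₖpₖ₋₁ + pₖ₋₂, qₖ = aₖqₖ₋₁ + qₖ₋₂ (with p₋₁=1, p₋₂=0, q₋₁=0, q₋₂=1):
  k=0: a=5, p=5, q=1
  k=1: a=8, p=41, q=8
  k=2: a=1, p=46, q=9
  k=3: a=4, p=225, q=44

225/44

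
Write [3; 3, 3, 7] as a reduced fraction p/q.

Fold from the inside: start with 7/1.
  3 + 1/7 = 22/7
  3 + 7/22 = 73/22
  3 + 22/73 = 241/73

241/73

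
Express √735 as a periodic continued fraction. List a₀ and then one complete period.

[27; 9, 54]

a₀ = ⌊√735⌋ = 27.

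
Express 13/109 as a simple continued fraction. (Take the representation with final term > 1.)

[0; 8, 2, 1, 1, 2]

13 = 0*109 + 13
109 = 8*13 + 5
13 = 2*5 + 3
5 = 1*3 + 2
3 = 1*2 + 1
2 = 2*1 + 0  (stop)
So 13/109 = [0; 8, 2, 1, 1, 2].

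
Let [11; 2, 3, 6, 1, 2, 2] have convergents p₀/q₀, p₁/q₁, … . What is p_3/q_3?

Using pₖ = aₖpₖ₋₁ + pₖ₋₂, qₖ = aₖqₖ₋₁ + qₖ₋₂ (with p₋₁=1, p₋₂=0, q₋₁=0, q₋₂=1):
  k=0: a=11, p=11, q=1
  k=1: a=2, p=23, q=2
  k=2: a=3, p=80, q=7
  k=3: a=6, p=503, q=44

503/44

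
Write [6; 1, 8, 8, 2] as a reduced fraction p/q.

Fold from the inside: start with 2/1.
  8 + 1/2 = 17/2
  8 + 2/17 = 138/17
  1 + 17/138 = 155/138
  6 + 138/155 = 1068/155

1068/155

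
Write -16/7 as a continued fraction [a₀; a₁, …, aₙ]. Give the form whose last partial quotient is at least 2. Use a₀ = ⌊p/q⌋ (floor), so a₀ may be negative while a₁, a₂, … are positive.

-16 = -3×7 + 5
7 = 1×5 + 2
5 = 2×2 + 1
2 = 2×1 + 0  (stop)
So -16/7 = [-3; 1, 2, 2].

[-3; 1, 2, 2]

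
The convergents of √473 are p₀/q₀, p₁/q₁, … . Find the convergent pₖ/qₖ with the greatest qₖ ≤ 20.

√473 = [21; 1, 2, 1, 42, …] (period length 4).
Convergents:
  p_0/q_0 = 21/1
  p_1/q_1 = 22/1
  p_2/q_2 = 65/3
  p_3/q_3 = 87/4
  p_4/q_4 = 3719/171
q_3 = 4 ≤ 20 < 171 = q_4, so the answer is 87/4.

87/4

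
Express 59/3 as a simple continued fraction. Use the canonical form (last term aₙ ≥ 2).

[19; 1, 2]

59 = 19*3 + 2
3 = 1*2 + 1
2 = 2*1 + 0  (stop)
So 59/3 = [19; 1, 2].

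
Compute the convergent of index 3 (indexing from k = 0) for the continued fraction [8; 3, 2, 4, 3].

Using pₖ = aₖpₖ₋₁ + pₖ₋₂, qₖ = aₖqₖ₋₁ + qₖ₋₂ (with p₋₁=1, p₋₂=0, q₋₁=0, q₋₂=1):
  k=0: a=8, p=8, q=1
  k=1: a=3, p=25, q=3
  k=2: a=2, p=58, q=7
  k=3: a=4, p=257, q=31

257/31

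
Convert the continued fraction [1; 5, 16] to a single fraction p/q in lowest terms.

97/81

Fold from the inside: start with 16/1.
  5 + 1/16 = 81/16
  1 + 16/81 = 97/81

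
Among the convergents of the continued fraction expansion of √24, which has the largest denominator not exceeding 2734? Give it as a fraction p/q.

4801/980

√24 = [4; 1, 8, …] (period length 2).
Convergents:
  p_0/q_0 = 4/1
  p_1/q_1 = 5/1
  p_2/q_2 = 44/9
  p_3/q_3 = 49/10
  p_4/q_4 = 436/89
  p_5/q_5 = 485/99
  p_6/q_6 = 4316/881
  p_7/q_7 = 4801/980
  p_8/q_8 = 42724/8721
q_7 = 980 ≤ 2734 < 8721 = q_8, so the answer is 4801/980.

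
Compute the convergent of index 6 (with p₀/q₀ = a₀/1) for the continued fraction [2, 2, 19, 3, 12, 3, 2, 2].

Using pₖ = aₖpₖ₋₁ + pₖ₋₂, qₖ = aₖqₖ₋₁ + qₖ₋₂ (with p₋₁=1, p₋₂=0, q₋₁=0, q₋₂=1):
  k=0: a=2, p=2, q=1
  k=1: a=2, p=5, q=2
  k=2: a=19, p=97, q=39
  k=3: a=3, p=296, q=119
  k=4: a=12, p=3649, q=1467
  k=5: a=3, p=11243, q=4520
  k=6: a=2, p=26135, q=10507

26135/10507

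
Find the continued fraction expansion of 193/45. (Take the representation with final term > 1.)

193 = 4·45 + 13
45 = 3·13 + 6
13 = 2·6 + 1
6 = 6·1 + 0  (stop)
So 193/45 = [4; 3, 2, 6].

[4; 3, 2, 6]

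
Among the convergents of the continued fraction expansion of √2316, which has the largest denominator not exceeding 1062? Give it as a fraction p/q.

37008/769

√2316 = [48; 8, 96, …] (period length 2).
Convergents:
  p_0/q_0 = 48/1
  p_1/q_1 = 385/8
  p_2/q_2 = 37008/769
  p_3/q_3 = 296449/6160
q_2 = 769 ≤ 1062 < 6160 = q_3, so the answer is 37008/769.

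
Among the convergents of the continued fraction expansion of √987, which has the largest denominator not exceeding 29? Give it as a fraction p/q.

377/12

√987 = [31; 2, 2, 2, 62, …] (period length 4).
Convergents:
  p_0/q_0 = 31/1
  p_1/q_1 = 63/2
  p_2/q_2 = 157/5
  p_3/q_3 = 377/12
  p_4/q_4 = 23531/749
q_3 = 12 ≤ 29 < 749 = q_4, so the answer is 377/12.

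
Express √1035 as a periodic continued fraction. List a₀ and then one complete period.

[32; 5, 1, 5, 64]

a₀ = ⌊√1035⌋ = 32.
With m₀=0, d₀=1 and mₖ₊₁ = dₖaₖ − mₖ, dₖ₊₁ = (n − mₖ₊₁²)/dₖ, aₖ₊₁ = ⌊(a₀+mₖ₊₁)/dₖ₊₁⌋:
  k=1: m=32, d=11, a=5
  k=2: m=23, d=46, a=1
  k=3: m=23, d=11, a=5
  k=4: m=32, d=1, a=64
d=1 and a=2a₀=64 at k=4, so the next step gives (m, d) = (32, 11) again — its k=1 value — and the period has length 4.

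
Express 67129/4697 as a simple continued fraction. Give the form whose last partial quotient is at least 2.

[14; 3, 2, 2, 1, 7, 8, 3]

67129 = 14·4697 + 1371
4697 = 3·1371 + 584
1371 = 2·584 + 203
584 = 2·203 + 178
203 = 1·178 + 25
178 = 7·25 + 3
25 = 8·3 + 1
3 = 3·1 + 0  (stop)
So 67129/4697 = [14; 3, 2, 2, 1, 7, 8, 3].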